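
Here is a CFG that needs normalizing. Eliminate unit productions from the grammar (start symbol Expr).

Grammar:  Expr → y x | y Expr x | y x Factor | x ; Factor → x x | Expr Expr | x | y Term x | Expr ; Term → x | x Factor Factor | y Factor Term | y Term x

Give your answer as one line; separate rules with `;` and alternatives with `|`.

Unit pairs: Factor ⇒* {Expr}.
For every A with A ⇒* B via unit rules, add B's non-unit alternatives to A; then delete every rule of the form X → Y.

Expr → y x | y Expr x | y x Factor | x; Factor → x x | Expr Expr | x | y Term x | y x | y Expr x | y x Factor; Term → x | x Factor Factor | y Factor Term | y Term x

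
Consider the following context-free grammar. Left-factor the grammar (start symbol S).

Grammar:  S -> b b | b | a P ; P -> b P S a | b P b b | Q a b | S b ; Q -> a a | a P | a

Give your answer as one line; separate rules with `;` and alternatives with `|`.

S has alternatives sharing prefix 'b': factor to S → b S' with S' → b | ε.
P has alternatives sharing prefix 'b P': factor to P → b P P' with P' → S a | b b.
Q has alternatives sharing prefix 'a': factor to Q → a Q' with Q' → a | P | ε.

S -> a P | b S'; P -> Q a b | S b | b P P'; Q -> a Q'; S' -> b | epsilon; P' -> S a | b b; Q' -> a | P | epsilon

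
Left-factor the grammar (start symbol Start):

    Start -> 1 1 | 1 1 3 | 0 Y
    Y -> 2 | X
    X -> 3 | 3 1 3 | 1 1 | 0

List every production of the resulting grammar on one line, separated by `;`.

Start has alternatives sharing prefix '1 1': factor to Start → 1 1 Start1 with Start1 → ε | 3.
X has alternatives sharing prefix '3': factor to X → 3 X1 with X1 → ε | 1 3.

Start -> 0 Y | 1 1 Start1; Y -> 2 | X; X -> 1 1 | 0 | 3 X1; Start1 -> ε | 3; X1 -> ε | 1 3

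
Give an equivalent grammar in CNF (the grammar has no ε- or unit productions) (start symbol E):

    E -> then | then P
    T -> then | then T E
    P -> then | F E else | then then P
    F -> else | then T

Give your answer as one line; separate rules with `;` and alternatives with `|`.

Introduce a nonterminal for each terminal appearing in a rule of length ≥ 2: X1 → then, X2 → else.
Binarize each right-hand side of length ≥ 3 by chaining fresh nonterminals (Y1, Y2, …): affected rules were T → X1 T E; P → F E X2; P → X1 X1 P.

E -> then | X1 P; T -> then | X1 Y1; P -> then | F Y2 | X1 Y3; F -> else | X1 T; X1 -> then; X2 -> else; Y1 -> T E; Y2 -> E X2; Y3 -> X1 P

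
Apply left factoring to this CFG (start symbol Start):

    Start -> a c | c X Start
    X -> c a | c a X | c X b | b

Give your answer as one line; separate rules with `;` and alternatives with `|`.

X has alternatives sharing prefix 'c': factor to X → c X1 with X1 → a | a X | X b.
X1 has alternatives sharing prefix 'a': factor to X1 → a X11 with X11 → ε | X.

Start -> a c | c X Start; X -> b | c X1; X1 -> X b | a X11; X11 -> epsilon | X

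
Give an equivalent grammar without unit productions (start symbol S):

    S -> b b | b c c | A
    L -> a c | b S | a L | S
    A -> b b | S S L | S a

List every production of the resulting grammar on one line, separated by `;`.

S -> b b | b c c | S S L | S a; L -> a c | b S | a L | b b | b c c | S S L | S a; A -> b b | S S L | S a

Unit pairs: L ⇒* {A, S}; S ⇒* {A}.
Replace each nonterminal's rules with the union of the non-unit rules of every nonterminal it unit-derives.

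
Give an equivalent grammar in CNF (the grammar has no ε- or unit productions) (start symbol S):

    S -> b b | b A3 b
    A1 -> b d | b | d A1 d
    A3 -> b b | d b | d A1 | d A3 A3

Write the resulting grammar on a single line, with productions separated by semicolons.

Introduce a nonterminal for each terminal appearing in a rule of length ≥ 2: X1 → b, X2 → d.
Binarize each right-hand side of length ≥ 3 by chaining fresh nonterminals (Y1, Y2, …): affected rules were S → X1 A3 X1; A1 → X2 A1 X2; A3 → X2 A3 A3.

S -> X1 X1 | X1 Y1; A1 -> X1 X2 | b | X2 Y2; A3 -> X1 X1 | X2 X1 | X2 A1 | X2 Y3; X1 -> b; X2 -> d; Y1 -> A3 X1; Y2 -> A1 X2; Y3 -> A3 A3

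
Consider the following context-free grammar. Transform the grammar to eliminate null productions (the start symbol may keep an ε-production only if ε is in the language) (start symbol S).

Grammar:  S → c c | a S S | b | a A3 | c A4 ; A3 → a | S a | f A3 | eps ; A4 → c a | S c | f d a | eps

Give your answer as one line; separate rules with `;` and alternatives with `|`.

Nullable set = {A3, A4}.
ε ∉ L(G), so no ε-production is kept.
For each production, add variants omitting each subset of nullable occurrences: S → a A3 gives a A3 | a. S → c A4 gives c A4 | c. A3 → f A3 gives f A3 | f.

S → c c | a S S | b | a A3 | a | c A4 | c; A3 → a | S a | f A3 | f; A4 → c a | S c | f d a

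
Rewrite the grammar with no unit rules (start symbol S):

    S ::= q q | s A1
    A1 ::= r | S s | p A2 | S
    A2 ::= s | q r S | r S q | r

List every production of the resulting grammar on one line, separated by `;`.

Unit pairs: A1 ⇒* {S}.
For each unit pair (A, B), copy every non-unit production of B to A, then drop all unit productions.

S ::= q q | s A1; A1 ::= r | S s | p A2 | q q | s A1; A2 ::= s | q r S | r S q | r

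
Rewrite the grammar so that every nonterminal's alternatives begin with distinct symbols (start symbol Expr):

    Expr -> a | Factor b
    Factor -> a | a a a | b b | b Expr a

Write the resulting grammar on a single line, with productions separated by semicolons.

Factor has alternatives sharing prefix 'a': factor to Factor → a Factor1 with Factor1 → ε | a a.
Factor has alternatives sharing prefix 'b': factor to Factor → b Factor2 with Factor2 → b | Expr a.

Expr -> a | Factor b; Factor -> a Factor1 | b Factor2; Factor1 -> ε | a a; Factor2 -> b | Expr a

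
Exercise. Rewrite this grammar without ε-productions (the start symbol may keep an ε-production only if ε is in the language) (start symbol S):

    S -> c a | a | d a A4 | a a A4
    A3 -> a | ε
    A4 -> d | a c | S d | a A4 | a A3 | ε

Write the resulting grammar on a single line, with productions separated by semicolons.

S -> c a | a | d a A4 | d a | a a A4 | a a; A3 -> a; A4 -> d | a c | S d | a A4 | a | a A3

Nullable nonterminals: {A3, A4}.
ε ∉ L(G), so no ε-production is kept.
Add the nullable-subset variants: S → d a A4 gives d a A4 | d a. S → a a A4 gives a a A4 | a a. A4 → a A4 gives a A4 | a.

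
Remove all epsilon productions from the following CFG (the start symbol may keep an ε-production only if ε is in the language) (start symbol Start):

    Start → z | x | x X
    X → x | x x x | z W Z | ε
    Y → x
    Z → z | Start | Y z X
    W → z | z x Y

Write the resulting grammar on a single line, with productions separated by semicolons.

Nullable nonterminals: {X}.
ε ∉ L(G), so no ε-production is kept.
Add the nullable-subset variants: Z → Y z X gives Y z X | Y z.

Start → z | x | x X; X → x | x x x | z W Z; Y → x; Z → z | Start | Y z X | Y z; W → z | z x Y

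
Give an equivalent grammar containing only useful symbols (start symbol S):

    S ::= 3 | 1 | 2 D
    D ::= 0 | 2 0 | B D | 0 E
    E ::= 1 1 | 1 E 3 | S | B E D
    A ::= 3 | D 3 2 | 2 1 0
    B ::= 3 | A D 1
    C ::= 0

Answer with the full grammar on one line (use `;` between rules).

Generating nonterminals: {A, B, C, D, E, S}.
Reachable from S after that: {A, B, D, E, S}.
Removed useless symbols: {C} and every production mentioning them.

S ::= 3 | 1 | 2 D; D ::= 0 | 2 0 | B D | 0 E; E ::= 1 1 | 1 E 3 | S | B E D; A ::= 3 | D 3 2 | 2 1 0; B ::= 3 | A D 1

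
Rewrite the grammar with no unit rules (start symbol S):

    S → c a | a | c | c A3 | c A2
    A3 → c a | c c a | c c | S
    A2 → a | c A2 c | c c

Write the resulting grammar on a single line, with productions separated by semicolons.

S → c a | a | c | c A3 | c A2; A3 → c a | a | c | c A3 | c A2 | c c a | c c; A2 → a | c A2 c | c c

Unit pairs: A3 ⇒* {S}.
Replace each nonterminal's rules with the union of the non-unit rules of every nonterminal it unit-derives.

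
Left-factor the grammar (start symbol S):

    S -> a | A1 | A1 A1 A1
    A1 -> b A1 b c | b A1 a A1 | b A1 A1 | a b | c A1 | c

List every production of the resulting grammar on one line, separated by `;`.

S has alternatives sharing prefix 'A1': factor to S → A1 S' with S' → ε | A1 A1.
A1 has alternatives sharing prefix 'b A1': factor to A1 → b A1 A1' with A1' → b c | a A1 | A1.
A1 has alternatives sharing prefix 'c': factor to A1 → c A1'' with A1'' → A1 | ε.

S -> a | A1 S'; A1 -> a b | b A1 A1' | c A1''; S' -> epsilon | A1 A1; A1' -> b c | a A1 | A1; A1'' -> A1 | epsilon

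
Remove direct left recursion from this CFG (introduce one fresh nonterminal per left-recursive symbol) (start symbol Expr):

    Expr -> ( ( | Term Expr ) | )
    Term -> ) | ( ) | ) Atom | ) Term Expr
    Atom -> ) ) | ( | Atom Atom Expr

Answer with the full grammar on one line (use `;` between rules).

Expr -> ( ( | Term Expr ) | ); Term -> ) | ( ) | ) Atom | ) Term Expr; Atom -> ) ) Atom1 | ( Atom1; Atom1 -> Atom Expr Atom1 | ε

Directly left-recursive nonterminal: Atom.
For Atom: α = {Atom Expr}, β = {) ), (}. Rewrite as Atom → β Atom1 and Atom1 → α Atom1 | ε.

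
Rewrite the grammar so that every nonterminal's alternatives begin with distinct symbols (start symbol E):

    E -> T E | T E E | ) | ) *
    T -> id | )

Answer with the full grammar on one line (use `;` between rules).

E has alternatives sharing prefix 'T E': factor to E → T E E' with E' → ε | E.
E has alternatives sharing prefix ')': factor to E → ) E'' with E'' → ε | *.

E -> T E E' | ) E''; T -> id | ); E' -> ε | E; E'' -> ε | *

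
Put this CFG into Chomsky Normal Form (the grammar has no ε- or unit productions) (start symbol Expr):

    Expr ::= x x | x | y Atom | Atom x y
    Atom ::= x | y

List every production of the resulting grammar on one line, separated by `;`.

Introduce a nonterminal for each terminal appearing in a rule of length ≥ 2: X1 → x, X2 → y.
Binarize each right-hand side of length ≥ 3 by chaining fresh nonterminals (Y1, Y2, …): affected rules were Expr → Atom X1 X2.

Expr ::= X1 X1 | x | X2 Atom | Atom Y1; Atom ::= x | y; X1 ::= x; X2 ::= y; Y1 ::= X1 X2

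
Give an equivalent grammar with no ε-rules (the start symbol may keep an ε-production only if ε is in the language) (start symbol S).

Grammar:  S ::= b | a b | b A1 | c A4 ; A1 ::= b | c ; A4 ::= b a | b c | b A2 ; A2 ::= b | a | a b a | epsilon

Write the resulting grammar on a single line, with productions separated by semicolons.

Nullable set = {A2}.
ε ∉ L(G), so no ε-production is kept.
For each production, add variants omitting each subset of nullable occurrences: A4 → b A2 gives b A2 | b.

S ::= b | a b | b A1 | c A4; A1 ::= b | c; A4 ::= b a | b c | b A2 | b; A2 ::= b | a | a b a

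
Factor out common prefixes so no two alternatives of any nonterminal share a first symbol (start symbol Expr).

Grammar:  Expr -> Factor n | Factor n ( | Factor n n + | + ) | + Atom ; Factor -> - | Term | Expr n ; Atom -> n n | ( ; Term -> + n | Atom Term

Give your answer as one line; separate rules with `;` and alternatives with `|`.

Expr has alternatives sharing prefix 'Factor n': factor to Expr → Factor n Expr1 with Expr1 → ε | ( | n +.
Expr has alternatives sharing prefix '+': factor to Expr → + Expr2 with Expr2 → ) | Atom.

Expr -> Factor n Expr1 | + Expr2; Factor -> - | Term | Expr n; Atom -> n n | (; Term -> + n | Atom Term; Expr1 -> epsilon | ( | n +; Expr2 -> ) | Atom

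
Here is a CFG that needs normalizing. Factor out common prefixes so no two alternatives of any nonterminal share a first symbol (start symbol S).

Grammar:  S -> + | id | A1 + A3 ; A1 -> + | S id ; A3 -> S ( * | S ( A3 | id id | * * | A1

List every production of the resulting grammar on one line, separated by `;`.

S -> + | id | A1 + A3; A1 -> + | S id; A3 -> id id | * * | A1 | S ( A3'; A3' -> * | A3

A3 has alternatives sharing prefix 'S (': factor to A3 → S ( A3' with A3' → * | A3.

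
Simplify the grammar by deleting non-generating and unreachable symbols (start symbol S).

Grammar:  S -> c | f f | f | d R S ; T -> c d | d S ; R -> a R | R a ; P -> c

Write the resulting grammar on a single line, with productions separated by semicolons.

Generating nonterminals: {P, S, T}.
Reachable from S after that: {S}.
Removed useless symbols: {P, R, T} and every production mentioning them.

S -> c | f f | f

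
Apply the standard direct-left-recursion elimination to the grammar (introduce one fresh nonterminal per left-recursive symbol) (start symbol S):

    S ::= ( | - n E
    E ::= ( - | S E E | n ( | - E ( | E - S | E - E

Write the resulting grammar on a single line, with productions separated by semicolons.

Left recursion appears on E.
For E: α = {- S, - E}, β = {( -, S E E, n (, - E (}. Rewrite as E → β E' and E' → α E' | ε.

S ::= ( | - n E; E ::= ( - E' | S E E E' | n ( E' | - E ( E'; E' ::= - S E' | - E E' | ε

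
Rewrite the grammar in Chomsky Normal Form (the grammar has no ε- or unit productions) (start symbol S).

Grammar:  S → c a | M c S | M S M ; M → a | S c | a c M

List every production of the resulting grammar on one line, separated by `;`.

Introduce a nonterminal for each terminal appearing in a rule of length ≥ 2: X1 → c, X2 → a.
Binarize each right-hand side of length ≥ 3 by chaining fresh nonterminals (Y1, Y2, …): affected rules were S → M X1 S; S → M S M; M → X2 X1 M.

S → X1 X2 | M Y1 | M Y2; M → a | S X1 | X2 Y3; X1 → c; X2 → a; Y1 → X1 S; Y2 → S M; Y3 → X1 M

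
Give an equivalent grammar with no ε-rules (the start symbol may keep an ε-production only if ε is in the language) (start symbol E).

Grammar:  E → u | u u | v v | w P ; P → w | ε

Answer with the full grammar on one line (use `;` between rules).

Nullable set = {P}.
ε ∉ L(G), so no ε-production is kept.
Expand every rule over subsets of its nullable positions: E → w P gives w P | w.

E → u | u u | v v | w P | w; P → w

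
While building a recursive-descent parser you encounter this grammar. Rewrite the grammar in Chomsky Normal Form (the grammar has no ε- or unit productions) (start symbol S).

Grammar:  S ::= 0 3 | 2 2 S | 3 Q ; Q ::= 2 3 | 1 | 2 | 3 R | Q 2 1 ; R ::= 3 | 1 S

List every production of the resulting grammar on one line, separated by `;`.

S ::= X1 X2 | X3 Y1 | X2 Q; Q ::= X3 X2 | 1 | 2 | X2 R | Q Y2; R ::= 3 | X4 S; X1 ::= 0; X2 ::= 3; X3 ::= 2; X4 ::= 1; Y1 ::= X3 S; Y2 ::= X3 X4

Introduce a nonterminal for each terminal appearing in a rule of length ≥ 2: X1 → 0, X2 → 3, X3 → 2, X4 → 1.
Binarize each right-hand side of length ≥ 3 by chaining fresh nonterminals (Y1, Y2, …): affected rules were S → X3 X3 S; Q → Q X3 X4.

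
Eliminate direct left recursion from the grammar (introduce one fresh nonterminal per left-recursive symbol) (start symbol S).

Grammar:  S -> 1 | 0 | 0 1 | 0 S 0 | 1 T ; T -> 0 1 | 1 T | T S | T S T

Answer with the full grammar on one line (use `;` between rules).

S -> 1 | 0 | 0 1 | 0 S 0 | 1 T; T -> 0 1 T' | 1 T T'; T' -> S T' | S T T' | ε

Left recursion appears on T.
For T: α = {S, S T}, β = {0 1, 1 T}. Rewrite as T → β T' and T' → α T' | ε.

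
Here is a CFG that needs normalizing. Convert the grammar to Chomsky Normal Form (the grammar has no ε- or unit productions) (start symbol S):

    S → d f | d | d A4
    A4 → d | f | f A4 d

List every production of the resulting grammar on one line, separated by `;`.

Introduce a nonterminal for each terminal appearing in a rule of length ≥ 2: X1 → d, X2 → f.
Binarize each right-hand side of length ≥ 3 by chaining fresh nonterminals (Y1, Y2, …): affected rules were A4 → X2 A4 X1.

S → X1 X2 | d | X1 A4; A4 → d | f | X2 Y1; X1 → d; X2 → f; Y1 → A4 X1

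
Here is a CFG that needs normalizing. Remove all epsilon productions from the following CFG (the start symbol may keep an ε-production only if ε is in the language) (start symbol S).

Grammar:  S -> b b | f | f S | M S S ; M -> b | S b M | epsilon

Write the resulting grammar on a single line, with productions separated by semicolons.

Nullable nonterminals: {M}.
ε ∉ L(G), so no ε-production is kept.
For each production, add variants omitting each subset of nullable occurrences: S → M S S gives M S S | S S. M → S b M gives S b M | S b.

S -> b b | f | f S | M S S | S S; M -> b | S b M | S b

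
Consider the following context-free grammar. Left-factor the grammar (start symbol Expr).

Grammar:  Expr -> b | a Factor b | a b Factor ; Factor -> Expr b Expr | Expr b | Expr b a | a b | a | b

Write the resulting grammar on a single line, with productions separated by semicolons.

Expr -> b | a Expr1; Factor -> b | Expr b Factor1 | a Factor2; Expr1 -> Factor b | b Factor; Factor1 -> Expr | ε | a; Factor2 -> b | ε

Expr has alternatives sharing prefix 'a': factor to Expr → a Expr1 with Expr1 → Factor b | b Factor.
Factor has alternatives sharing prefix 'Expr b': factor to Factor → Expr b Factor1 with Factor1 → Expr | ε | a.
Factor has alternatives sharing prefix 'a': factor to Factor → a Factor2 with Factor2 → b | ε.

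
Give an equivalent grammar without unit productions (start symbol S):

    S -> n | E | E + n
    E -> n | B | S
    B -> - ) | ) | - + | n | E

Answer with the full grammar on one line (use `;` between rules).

S -> - ) | ) | - + | n | E + n; E -> - ) | ) | - + | n | E + n; B -> - ) | ) | - + | n | E + n

Unit pairs: B ⇒* {E, S}; E ⇒* {B, S}; S ⇒* {B, E}.
For every A with A ⇒* B via unit rules, add B's non-unit alternatives to A; then delete every rule of the form X → Y.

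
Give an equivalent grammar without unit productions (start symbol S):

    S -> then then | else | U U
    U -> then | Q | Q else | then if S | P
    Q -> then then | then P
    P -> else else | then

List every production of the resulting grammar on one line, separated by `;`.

S -> then then | else | U U; U -> then | Q else | then if S | else else | then then | then P; Q -> then then | then P; P -> else else | then

Unit pairs: U ⇒* {P, Q}.
Replace each nonterminal's rules with the union of the non-unit rules of every nonterminal it unit-derives.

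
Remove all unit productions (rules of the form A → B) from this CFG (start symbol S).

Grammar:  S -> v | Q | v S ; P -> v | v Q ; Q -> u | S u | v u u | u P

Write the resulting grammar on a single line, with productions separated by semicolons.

Unit pairs: S ⇒* {Q}.
For each unit pair (A, B), copy every non-unit production of B to A, then drop all unit productions.

S -> v | v S | u | S u | v u u | u P; P -> v | v Q; Q -> u | S u | v u u | u P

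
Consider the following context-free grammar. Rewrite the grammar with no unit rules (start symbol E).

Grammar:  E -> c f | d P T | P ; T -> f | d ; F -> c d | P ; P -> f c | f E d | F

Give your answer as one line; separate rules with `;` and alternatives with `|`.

E -> c f | d P T | f c | f E d | c d; T -> f | d; F -> c d | f c | f E d; P -> c d | f c | f E d

Unit pairs: E ⇒* {F, P}; F ⇒* {P}; P ⇒* {F}.
For every A with A ⇒* B via unit rules, add B's non-unit alternatives to A; then delete every rule of the form X → Y.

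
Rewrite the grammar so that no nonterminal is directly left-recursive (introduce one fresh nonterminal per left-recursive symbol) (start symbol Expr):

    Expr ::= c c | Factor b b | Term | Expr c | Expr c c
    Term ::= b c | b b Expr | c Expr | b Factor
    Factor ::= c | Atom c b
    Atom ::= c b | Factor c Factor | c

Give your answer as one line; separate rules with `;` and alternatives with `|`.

Directly left-recursive nonterminal: Expr.
For Expr: α = {c, c c}, β = {c c, Factor b b, Term}. Rewrite as Expr → β Expr1 and Expr1 → α Expr1 | ε.

Expr ::= c c Expr1 | Factor b b Expr1 | Term Expr1; Term ::= b c | b b Expr | c Expr | b Factor; Factor ::= c | Atom c b; Atom ::= c b | Factor c Factor | c; Expr1 ::= c Expr1 | c c Expr1 | ε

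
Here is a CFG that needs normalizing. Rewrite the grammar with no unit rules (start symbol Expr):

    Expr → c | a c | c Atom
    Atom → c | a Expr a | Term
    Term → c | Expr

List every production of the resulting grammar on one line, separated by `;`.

Unit pairs: Atom ⇒* {Expr, Term}; Term ⇒* {Expr}.
For every A with A ⇒* B via unit rules, add B's non-unit alternatives to A; then delete every rule of the form X → Y.

Expr → c | a c | c Atom; Atom → c | a Expr a | a c | c Atom; Term → c | a c | c Atom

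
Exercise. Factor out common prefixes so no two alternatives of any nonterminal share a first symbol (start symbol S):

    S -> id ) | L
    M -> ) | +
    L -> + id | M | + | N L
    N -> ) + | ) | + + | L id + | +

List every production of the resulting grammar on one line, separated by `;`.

L has alternatives sharing prefix '+': factor to L → + L' with L' → id | ε.
N has alternatives sharing prefix ')': factor to N → ) N' with N' → + | ε.
N has alternatives sharing prefix '+': factor to N → + N'' with N'' → + | ε.

S -> id ) | L; M -> ) | +; L -> M | N L | + L'; N -> L id + | ) N' | + N''; L' -> id | eps; N' -> + | eps; N'' -> + | eps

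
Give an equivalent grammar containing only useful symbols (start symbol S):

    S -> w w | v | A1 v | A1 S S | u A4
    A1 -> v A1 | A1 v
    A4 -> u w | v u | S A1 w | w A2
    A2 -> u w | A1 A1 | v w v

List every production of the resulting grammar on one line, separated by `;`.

Generating nonterminals: {A2, A4, S}.
Reachable from S after that: {A2, A4, S}.
Removed useless symbols: {A1} and every production mentioning them.

S -> w w | v | u A4; A4 -> u w | v u | w A2; A2 -> u w | v w v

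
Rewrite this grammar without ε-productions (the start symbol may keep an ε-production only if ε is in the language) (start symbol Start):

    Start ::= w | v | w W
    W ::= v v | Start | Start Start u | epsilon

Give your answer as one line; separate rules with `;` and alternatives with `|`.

Start ::= w | v | w W; W ::= v v | Start | Start Start u

Nullable nonterminals: {W}.
ε ∉ L(G), so no ε-production is kept.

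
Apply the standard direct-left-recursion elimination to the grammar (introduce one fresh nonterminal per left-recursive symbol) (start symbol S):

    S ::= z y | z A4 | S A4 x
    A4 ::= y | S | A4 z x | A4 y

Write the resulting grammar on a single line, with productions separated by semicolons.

S, A4 are directly left-recursive.
For S: α = {A4 x}, β = {z y, z A4}. Rewrite as S → β S' and S' → α S' | ε.
For A4: α = {z x, y}, β = {y, S}. Rewrite as A4 → β A4' and A4' → α A4' | ε.

S ::= z y S' | z A4 S'; A4 ::= y A4' | S A4'; S' ::= A4 x S' | ε; A4' ::= z x A4' | y A4' | ε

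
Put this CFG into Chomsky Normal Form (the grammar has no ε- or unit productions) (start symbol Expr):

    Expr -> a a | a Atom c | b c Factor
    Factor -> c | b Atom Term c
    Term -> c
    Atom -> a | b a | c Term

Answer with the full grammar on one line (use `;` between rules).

Introduce a nonterminal for each terminal appearing in a rule of length ≥ 2: X1 → a, X2 → c, X3 → b.
Binarize each right-hand side of length ≥ 3 by chaining fresh nonterminals (Y1, Y2, …): affected rules were Expr → X1 Atom X2; Expr → X3 X2 Factor; Factor → X3 Atom Term X2.

Expr -> X1 X1 | X1 Y1 | X3 Y2; Factor -> c | X3 Y3; Term -> c; Atom -> a | X3 X1 | X2 Term; X1 -> a; X2 -> c; X3 -> b; Y1 -> Atom X2; Y2 -> X2 Factor; Y3 -> Atom Y4; Y4 -> Term X2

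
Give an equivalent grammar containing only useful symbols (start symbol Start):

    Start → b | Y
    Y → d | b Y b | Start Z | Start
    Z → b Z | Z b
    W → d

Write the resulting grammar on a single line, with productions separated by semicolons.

Start → b | Y; Y → d | b Y b | Start

Generating nonterminals: {Start, W, Y}.
Reachable from Start after that: {Start, Y}.
Removed useless symbols: {W, Z} and every production mentioning them.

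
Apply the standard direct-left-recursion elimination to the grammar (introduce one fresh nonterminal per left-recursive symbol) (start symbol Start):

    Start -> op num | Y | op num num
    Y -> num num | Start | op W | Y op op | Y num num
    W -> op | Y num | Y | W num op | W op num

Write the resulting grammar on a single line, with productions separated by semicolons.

Start -> op num | Y | op num num; Y -> num num Y1 | Start Y1 | op W Y1; W -> op W1 | Y num W1 | Y W1; Y1 -> op op Y1 | num num Y1 | ε; W1 -> num op W1 | op num W1 | ε

Y, W are directly left-recursive.
For Y: α = {op op, num num}, β = {num num, Start, op W}. Rewrite as Y → β Y1 and Y1 → α Y1 | ε.
For W: α = {num op, op num}, β = {op, Y num, Y}. Rewrite as W → β W1 and W1 → α W1 | ε.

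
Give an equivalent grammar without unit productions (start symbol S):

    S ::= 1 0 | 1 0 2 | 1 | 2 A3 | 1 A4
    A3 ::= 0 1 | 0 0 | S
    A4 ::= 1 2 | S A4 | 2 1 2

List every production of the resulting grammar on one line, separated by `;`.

S ::= 1 0 | 1 0 2 | 1 | 2 A3 | 1 A4; A3 ::= 1 0 | 1 0 2 | 1 | 2 A3 | 1 A4 | 0 1 | 0 0; A4 ::= 1 2 | S A4 | 2 1 2

Unit pairs: A3 ⇒* {S}.
For every A with A ⇒* B via unit rules, add B's non-unit alternatives to A; then delete every rule of the form X → Y.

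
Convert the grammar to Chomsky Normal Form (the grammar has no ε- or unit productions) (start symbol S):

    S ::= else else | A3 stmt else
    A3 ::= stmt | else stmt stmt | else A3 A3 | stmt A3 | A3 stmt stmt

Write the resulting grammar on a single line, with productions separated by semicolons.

S ::= X1 X1 | A3 Y1; A3 ::= stmt | X1 Y2 | X1 Y3 | X2 A3 | A3 Y4; X1 ::= else; X2 ::= stmt; Y1 ::= X2 X1; Y2 ::= X2 X2; Y3 ::= A3 A3; Y4 ::= X2 X2

Introduce a nonterminal for each terminal appearing in a rule of length ≥ 2: X1 → else, X2 → stmt.
Binarize each right-hand side of length ≥ 3 by chaining fresh nonterminals (Y1, Y2, …): affected rules were S → A3 X2 X1; A3 → X1 X2 X2; A3 → X1 A3 A3; A3 → A3 X2 X2.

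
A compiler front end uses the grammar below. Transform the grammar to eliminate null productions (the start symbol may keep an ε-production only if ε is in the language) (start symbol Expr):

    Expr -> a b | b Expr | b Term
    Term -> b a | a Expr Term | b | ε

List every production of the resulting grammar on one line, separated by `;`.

Nullable set = {Term}.
ε ∉ L(G), so no ε-production is kept.
For each production, add variants omitting each subset of nullable occurrences: Expr → b Term gives b Term | b. Term → a Expr Term gives a Expr Term | a Expr.

Expr -> a b | b Expr | b Term | b; Term -> b a | a Expr Term | a Expr | b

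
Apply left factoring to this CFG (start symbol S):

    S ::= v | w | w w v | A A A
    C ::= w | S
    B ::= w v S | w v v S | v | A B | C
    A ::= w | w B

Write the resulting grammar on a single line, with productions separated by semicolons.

S has alternatives sharing prefix 'w': factor to S → w S' with S' → ε | w v.
B has alternatives sharing prefix 'w v': factor to B → w v B' with B' → S | v S.
A has alternatives sharing prefix 'w': factor to A → w A' with A' → ε | B.

S ::= v | A A A | w S'; C ::= w | S; B ::= v | A B | C | w v B'; A ::= w A'; S' ::= epsilon | w v; B' ::= S | v S; A' ::= epsilon | B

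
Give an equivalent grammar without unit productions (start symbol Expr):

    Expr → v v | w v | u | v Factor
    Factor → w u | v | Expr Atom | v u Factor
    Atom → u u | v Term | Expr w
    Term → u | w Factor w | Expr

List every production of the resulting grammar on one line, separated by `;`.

Expr → v v | w v | u | v Factor; Factor → w u | v | Expr Atom | v u Factor; Atom → u u | v Term | Expr w; Term → u | w Factor w | v v | w v | v Factor

Unit pairs: Term ⇒* {Expr}.
For every A with A ⇒* B via unit rules, add B's non-unit alternatives to A; then delete every rule of the form X → Y.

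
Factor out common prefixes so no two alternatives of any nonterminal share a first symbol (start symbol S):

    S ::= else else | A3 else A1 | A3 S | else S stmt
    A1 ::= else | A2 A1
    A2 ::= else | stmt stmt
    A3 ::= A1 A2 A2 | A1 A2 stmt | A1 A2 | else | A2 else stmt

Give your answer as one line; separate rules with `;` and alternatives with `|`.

S ::= else S' | A3 S''; A1 ::= else | A2 A1; A2 ::= else | stmt stmt; A3 ::= else | A2 else stmt | A1 A2 A3'; S' ::= else | S stmt; S'' ::= else A1 | S; A3' ::= A2 | stmt | ε

S has alternatives sharing prefix 'else': factor to S → else S' with S' → else | S stmt.
S has alternatives sharing prefix 'A3': factor to S → A3 S'' with S'' → else A1 | S.
A3 has alternatives sharing prefix 'A1 A2': factor to A3 → A1 A2 A3' with A3' → A2 | stmt | ε.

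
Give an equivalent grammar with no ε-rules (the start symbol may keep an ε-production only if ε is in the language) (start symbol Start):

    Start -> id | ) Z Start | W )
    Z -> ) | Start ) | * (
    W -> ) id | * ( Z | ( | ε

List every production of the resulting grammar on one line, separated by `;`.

Nullable set = {W}.
ε ∉ L(G), so no ε-production is kept.
For each production, add variants omitting each subset of nullable occurrences: Start → W ) gives W ) | ).

Start -> id | ) Z Start | W ) | ); Z -> ) | Start ) | * (; W -> ) id | * ( Z | (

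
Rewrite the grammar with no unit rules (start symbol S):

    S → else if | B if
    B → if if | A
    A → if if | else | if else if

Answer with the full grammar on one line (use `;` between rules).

S → else if | B if; B → if if | else | if else if; A → if if | else | if else if

Unit pairs: B ⇒* {A}.
For every A with A ⇒* B via unit rules, add B's non-unit alternatives to A; then delete every rule of the form X → Y.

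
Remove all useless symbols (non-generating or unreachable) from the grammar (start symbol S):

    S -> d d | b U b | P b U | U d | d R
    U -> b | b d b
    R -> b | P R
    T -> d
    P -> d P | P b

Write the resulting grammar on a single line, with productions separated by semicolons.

Generating nonterminals: {R, S, T, U}.
Reachable from S after that: {R, S, U}.
Removed useless symbols: {P, T} and every production mentioning them.

S -> d d | b U b | U d | d R; U -> b | b d b; R -> b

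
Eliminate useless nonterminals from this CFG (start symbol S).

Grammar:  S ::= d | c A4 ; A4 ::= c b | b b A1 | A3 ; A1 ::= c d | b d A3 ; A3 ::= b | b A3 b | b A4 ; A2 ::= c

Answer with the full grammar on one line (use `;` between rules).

S ::= d | c A4; A4 ::= c b | b b A1 | A3; A1 ::= c d | b d A3; A3 ::= b | b A3 b | b A4

Generating nonterminals: {A1, A2, A3, A4, S}.
Reachable from S after that: {A1, A3, A4, S}.
Removed useless symbols: {A2} and every production mentioning them.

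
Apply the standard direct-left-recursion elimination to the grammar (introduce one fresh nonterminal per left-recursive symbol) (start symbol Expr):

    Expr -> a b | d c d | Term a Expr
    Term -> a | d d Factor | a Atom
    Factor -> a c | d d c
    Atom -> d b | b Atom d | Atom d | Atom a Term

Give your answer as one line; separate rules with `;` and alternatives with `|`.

Atom is directly left-recursive.
For Atom: α = {d, a Term}, β = {d b, b Atom d}. Rewrite as Atom → β Atom1 and Atom1 → α Atom1 | ε.

Expr -> a b | d c d | Term a Expr; Term -> a | d d Factor | a Atom; Factor -> a c | d d c; Atom -> d b Atom1 | b Atom d Atom1; Atom1 -> d Atom1 | a Term Atom1 | epsilon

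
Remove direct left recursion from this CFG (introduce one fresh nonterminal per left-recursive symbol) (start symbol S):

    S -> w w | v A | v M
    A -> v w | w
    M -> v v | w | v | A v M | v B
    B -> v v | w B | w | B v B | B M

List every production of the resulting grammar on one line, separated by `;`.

S -> w w | v A | v M; A -> v w | w; M -> v v | w | v | A v M | v B; B -> v v B' | w B B' | w B'; B' -> v B B' | M B' | ε

Directly left-recursive nonterminal: B.
For B: α = {v B, M}, β = {v v, w B, w}. Rewrite as B → β B' and B' → α B' | ε.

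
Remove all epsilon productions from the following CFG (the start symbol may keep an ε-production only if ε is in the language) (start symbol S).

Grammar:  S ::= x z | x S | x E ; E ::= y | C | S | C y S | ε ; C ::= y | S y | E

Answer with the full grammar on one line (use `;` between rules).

Nullable nonterminals: {C, E}.
ε ∉ L(G), so no ε-production is kept.
Add the nullable-subset variants: S → x E gives x E | x. E → C y S gives C y S | y S.

S ::= x z | x S | x E | x; E ::= y | C | S | C y S | y S; C ::= y | S y | E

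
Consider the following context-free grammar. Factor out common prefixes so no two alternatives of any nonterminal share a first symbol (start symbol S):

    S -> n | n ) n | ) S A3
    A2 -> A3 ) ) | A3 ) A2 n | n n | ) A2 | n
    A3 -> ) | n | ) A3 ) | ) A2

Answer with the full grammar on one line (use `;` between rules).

S -> ) S A3 | n S'; A2 -> ) A2 | A3 ) A2' | n A2''; A3 -> n | ) A3'; S' -> ε | ) n; A2' -> ) | A2 n; A2'' -> n | ε; A3' -> ε | A3 ) | A2

S has alternatives sharing prefix 'n': factor to S → n S' with S' → ε | ) n.
A2 has alternatives sharing prefix 'A3 )': factor to A2 → A3 ) A2' with A2' → ) | A2 n.
A2 has alternatives sharing prefix 'n': factor to A2 → n A2'' with A2'' → n | ε.
A3 has alternatives sharing prefix ')': factor to A3 → ) A3' with A3' → ε | A3 ) | A2.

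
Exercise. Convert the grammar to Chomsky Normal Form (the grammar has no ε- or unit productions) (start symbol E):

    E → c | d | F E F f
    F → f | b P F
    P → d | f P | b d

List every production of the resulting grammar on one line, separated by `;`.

Introduce a nonterminal for each terminal appearing in a rule of length ≥ 2: X1 → f, X2 → b, X3 → d.
Binarize each right-hand side of length ≥ 3 by chaining fresh nonterminals (Y1, Y2, …): affected rules were E → F E F X1; F → X2 P F.

E → c | d | F Y1; F → f | X2 Y3; P → d | X1 P | X2 X3; X1 → f; X2 → b; X3 → d; Y1 → E Y2; Y2 → F X1; Y3 → P F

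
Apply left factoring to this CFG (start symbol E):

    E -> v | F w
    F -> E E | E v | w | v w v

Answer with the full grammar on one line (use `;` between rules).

E -> v | F w; F -> w | v w v | E F'; F' -> E | v

F has alternatives sharing prefix 'E': factor to F → E F' with F' → E | v.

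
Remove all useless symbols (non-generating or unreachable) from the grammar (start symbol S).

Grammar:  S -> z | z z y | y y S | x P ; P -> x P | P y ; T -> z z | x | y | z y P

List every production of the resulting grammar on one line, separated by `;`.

Generating nonterminals: {S, T}.
Reachable from S after that: {S}.
Removed useless symbols: {P, T} and every production mentioning them.

S -> z | z z y | y y S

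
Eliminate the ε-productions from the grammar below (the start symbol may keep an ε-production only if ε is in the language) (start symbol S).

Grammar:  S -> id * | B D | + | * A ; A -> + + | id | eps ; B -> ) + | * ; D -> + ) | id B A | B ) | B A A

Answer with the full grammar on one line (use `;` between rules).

Nullable set = {A}.
ε ∉ L(G), so no ε-production is kept.
Add the nullable-subset variants: S → * A gives * A | *. D → id B A gives id B A | id B. D → B A A gives B A A | B A | B.

S -> id * | B D | + | * A | *; A -> + + | id; B -> ) + | *; D -> + ) | id B A | id B | B ) | B A A | B A | B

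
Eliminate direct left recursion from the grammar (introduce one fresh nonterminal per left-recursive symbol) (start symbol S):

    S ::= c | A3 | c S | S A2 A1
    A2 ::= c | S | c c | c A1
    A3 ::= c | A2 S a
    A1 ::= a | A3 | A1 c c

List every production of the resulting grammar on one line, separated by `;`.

S ::= c S' | A3 S' | c S S'; A2 ::= c | S | c c | c A1; A3 ::= c | A2 S a; A1 ::= a A1' | A3 A1'; S' ::= A2 A1 S' | eps; A1' ::= c c A1' | eps

Left recursion appears on S, A1.
For S: α = {A2 A1}, β = {c, A3, c S}. Rewrite as S → β S' and S' → α S' | ε.
For A1: α = {c c}, β = {a, A3}. Rewrite as A1 → β A1' and A1' → α A1' | ε.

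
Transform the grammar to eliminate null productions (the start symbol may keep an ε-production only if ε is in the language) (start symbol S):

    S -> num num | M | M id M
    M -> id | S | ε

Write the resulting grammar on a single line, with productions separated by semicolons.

S -> num num | M | M id M | M id | id M | id | ε; M -> id | S

Nullable set = {M, S}.
ε ∈ L(G) since S is nullable, so keep S → ε.
Expand every rule over subsets of its nullable positions: S → M id M gives M id M | M id | id M | id.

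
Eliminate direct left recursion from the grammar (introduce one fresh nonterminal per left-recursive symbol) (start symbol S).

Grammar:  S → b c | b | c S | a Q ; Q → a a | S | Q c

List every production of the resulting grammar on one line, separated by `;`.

S → b c | b | c S | a Q; Q → a a Q' | S Q'; Q' → c Q' | ε

Q is directly left-recursive.
For Q: α = {c}, β = {a a, S}. Rewrite as Q → β Q' and Q' → α Q' | ε.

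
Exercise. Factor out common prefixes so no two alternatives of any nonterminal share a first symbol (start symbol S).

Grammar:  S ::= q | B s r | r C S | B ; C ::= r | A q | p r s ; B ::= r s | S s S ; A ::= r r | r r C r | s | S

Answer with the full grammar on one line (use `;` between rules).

S ::= q | r C S | B S'; C ::= r | A q | p r s; B ::= r s | S s S; A ::= s | S | r r A'; S' ::= s r | epsilon; A' ::= epsilon | C r

S has alternatives sharing prefix 'B': factor to S → B S' with S' → s r | ε.
A has alternatives sharing prefix 'r r': factor to A → r r A' with A' → ε | C r.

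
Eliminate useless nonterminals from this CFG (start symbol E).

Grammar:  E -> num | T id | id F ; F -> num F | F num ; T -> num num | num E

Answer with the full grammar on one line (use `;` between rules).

E -> num | T id; T -> num num | num E

Generating nonterminals: {E, T}.
Reachable from E after that: {E, T}.
Removed useless symbols: {F} and every production mentioning them.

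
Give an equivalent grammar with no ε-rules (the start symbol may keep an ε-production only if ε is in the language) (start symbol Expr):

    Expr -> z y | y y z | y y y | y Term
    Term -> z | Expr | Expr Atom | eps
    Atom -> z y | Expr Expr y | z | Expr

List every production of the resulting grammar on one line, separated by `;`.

Expr -> z y | y y z | y y y | y Term | y; Term -> z | Expr | Expr Atom; Atom -> z y | Expr Expr y | z | Expr

The nullable symbols are {Term}.
ε ∉ L(G), so no ε-production is kept.
For each production, add variants omitting each subset of nullable occurrences: Expr → y Term gives y Term | y.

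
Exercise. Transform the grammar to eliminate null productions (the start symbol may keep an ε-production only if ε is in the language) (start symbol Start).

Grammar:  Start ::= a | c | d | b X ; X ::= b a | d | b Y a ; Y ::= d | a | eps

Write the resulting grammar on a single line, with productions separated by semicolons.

Start ::= a | c | d | b X; X ::= b a | d | b Y a; Y ::= d | a

Nullable set = {Y}.
ε ∉ L(G), so no ε-production is kept.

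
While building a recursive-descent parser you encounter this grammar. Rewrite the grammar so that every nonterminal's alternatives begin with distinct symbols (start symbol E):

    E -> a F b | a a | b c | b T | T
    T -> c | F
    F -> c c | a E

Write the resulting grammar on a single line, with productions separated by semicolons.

E -> T | a E' | b E''; T -> c | F; F -> c c | a E; E' -> F b | a; E'' -> c | T

E has alternatives sharing prefix 'a': factor to E → a E' with E' → F b | a.
E has alternatives sharing prefix 'b': factor to E → b E'' with E'' → c | T.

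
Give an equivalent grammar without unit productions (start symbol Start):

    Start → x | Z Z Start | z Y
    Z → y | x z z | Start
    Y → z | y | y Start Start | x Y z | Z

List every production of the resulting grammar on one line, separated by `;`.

Unit pairs: Y ⇒* {Start, Z}; Z ⇒* {Start}.
For every A with A ⇒* B via unit rules, add B's non-unit alternatives to A; then delete every rule of the form X → Y.

Start → x | Z Z Start | z Y; Z → y | x z z | x | Z Z Start | z Y; Y → y | x z z | x | Z Z Start | z Y | z | y Start Start | x Y z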